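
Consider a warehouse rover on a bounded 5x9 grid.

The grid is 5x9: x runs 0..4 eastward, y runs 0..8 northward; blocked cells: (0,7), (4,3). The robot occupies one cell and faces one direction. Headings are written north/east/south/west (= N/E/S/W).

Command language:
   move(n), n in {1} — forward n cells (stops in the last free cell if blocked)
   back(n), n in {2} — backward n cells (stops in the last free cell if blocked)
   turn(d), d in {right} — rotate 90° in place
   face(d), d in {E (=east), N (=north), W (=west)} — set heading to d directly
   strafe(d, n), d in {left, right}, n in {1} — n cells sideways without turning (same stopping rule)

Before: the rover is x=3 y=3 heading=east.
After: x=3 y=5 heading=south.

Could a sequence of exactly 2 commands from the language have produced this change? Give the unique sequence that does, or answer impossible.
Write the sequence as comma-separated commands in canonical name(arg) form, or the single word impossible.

key: order matters: swapping turn(right) and back(2) lands elsewhere
from: x=3 y=3 heading=east
[1] after turn(right): x=3 y=3 heading=south
[2] after back(2): x=3 y=5 heading=south
all 64 alternatives checked — unique.

turn(right), back(2)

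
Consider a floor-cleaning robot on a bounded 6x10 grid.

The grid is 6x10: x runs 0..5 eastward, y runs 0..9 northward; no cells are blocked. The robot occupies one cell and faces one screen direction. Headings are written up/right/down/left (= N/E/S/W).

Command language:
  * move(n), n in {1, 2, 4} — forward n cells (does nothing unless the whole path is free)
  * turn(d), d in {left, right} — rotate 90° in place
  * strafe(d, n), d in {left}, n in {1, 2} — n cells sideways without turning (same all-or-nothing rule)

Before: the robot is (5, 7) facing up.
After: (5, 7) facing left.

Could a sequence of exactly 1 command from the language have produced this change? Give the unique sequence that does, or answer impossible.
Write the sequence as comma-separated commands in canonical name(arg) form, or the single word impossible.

key: (5,7) unchanged — the single command moves nothing
from: (5, 7) facing up
step 1 (turn(left)): (5, 7) facing left
no other 1-command option fits: unique.

turn(left)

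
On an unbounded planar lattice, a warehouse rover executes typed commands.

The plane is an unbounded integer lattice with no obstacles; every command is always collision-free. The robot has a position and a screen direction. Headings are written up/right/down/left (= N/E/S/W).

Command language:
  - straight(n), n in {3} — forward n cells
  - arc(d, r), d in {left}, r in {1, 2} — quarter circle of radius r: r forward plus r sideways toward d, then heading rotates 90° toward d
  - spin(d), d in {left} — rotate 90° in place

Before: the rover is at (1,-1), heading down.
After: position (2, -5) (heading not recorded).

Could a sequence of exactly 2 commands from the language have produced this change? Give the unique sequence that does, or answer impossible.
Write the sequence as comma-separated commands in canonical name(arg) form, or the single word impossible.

straight(3), arc(left, 1)

key: order matters: swapping straight(3) and arc(left, 1) lands elsewhere
initial: at (1,-1), heading down
1. straight(3) → at (1,-4), heading down
2. arc(left, 1) → at (2,-5), heading right
uniquely the one of 16 2-step routes that fits.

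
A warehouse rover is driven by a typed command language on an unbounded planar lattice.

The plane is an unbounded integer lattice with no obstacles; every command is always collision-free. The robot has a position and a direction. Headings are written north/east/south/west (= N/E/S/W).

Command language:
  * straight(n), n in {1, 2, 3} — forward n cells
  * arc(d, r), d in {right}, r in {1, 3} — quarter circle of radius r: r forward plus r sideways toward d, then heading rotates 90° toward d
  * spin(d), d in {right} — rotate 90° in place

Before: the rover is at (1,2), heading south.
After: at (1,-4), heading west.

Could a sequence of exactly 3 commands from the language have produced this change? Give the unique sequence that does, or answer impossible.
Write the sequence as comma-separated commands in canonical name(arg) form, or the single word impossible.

key: order matters: swapping straight(3) and spin(right) lands elsewhere
start: at (1,2), heading south
t=1 straight(3) ⇒ at (1,-1), heading south
t=2 straight(3) ⇒ at (1,-4), heading south
t=3 spin(right) ⇒ at (1,-4), heading west
all 216 alternatives checked — unique.

straight(3), straight(3), spin(right)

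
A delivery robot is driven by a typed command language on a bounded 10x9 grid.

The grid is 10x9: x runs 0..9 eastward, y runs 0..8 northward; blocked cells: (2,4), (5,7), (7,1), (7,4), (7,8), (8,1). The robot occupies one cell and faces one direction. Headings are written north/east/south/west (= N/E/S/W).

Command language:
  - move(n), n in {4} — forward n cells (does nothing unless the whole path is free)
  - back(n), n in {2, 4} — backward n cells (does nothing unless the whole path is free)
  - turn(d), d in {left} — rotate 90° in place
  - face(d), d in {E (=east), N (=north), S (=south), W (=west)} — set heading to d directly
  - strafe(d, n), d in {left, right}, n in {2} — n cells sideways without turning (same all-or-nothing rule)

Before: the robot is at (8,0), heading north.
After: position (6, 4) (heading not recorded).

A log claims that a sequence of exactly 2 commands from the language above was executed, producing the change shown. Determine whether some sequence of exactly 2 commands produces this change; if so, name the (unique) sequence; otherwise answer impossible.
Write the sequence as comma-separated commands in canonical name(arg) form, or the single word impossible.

strafe(left, 2), move(4)

key: order matters: swapping strafe(left, 2) and move(4) lands elsewhere
begin: at (8,0), heading north
step 1 (strafe(left, 2)): at (6,0), heading north
step 2 (move(4)): at (6,4), heading north
no rival 2-sequence matches.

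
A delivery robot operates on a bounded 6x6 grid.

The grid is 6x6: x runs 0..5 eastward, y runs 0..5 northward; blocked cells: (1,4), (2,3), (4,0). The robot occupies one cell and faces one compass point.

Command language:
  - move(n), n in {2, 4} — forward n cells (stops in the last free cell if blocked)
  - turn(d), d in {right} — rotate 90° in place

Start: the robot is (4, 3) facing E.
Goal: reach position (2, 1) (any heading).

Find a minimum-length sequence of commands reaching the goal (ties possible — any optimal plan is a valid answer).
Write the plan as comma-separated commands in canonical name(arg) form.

turn(right), move(2), turn(right), move(2)

from: (4, 3) facing E
step 1 (turn(right)): (4, 3) facing S
step 2 (move(2)): (4, 1) facing S
step 3 (turn(right)): (4, 1) facing W
step 4 (move(2)): (2, 1) facing W
no 3-step plan works, so 4 is optimal.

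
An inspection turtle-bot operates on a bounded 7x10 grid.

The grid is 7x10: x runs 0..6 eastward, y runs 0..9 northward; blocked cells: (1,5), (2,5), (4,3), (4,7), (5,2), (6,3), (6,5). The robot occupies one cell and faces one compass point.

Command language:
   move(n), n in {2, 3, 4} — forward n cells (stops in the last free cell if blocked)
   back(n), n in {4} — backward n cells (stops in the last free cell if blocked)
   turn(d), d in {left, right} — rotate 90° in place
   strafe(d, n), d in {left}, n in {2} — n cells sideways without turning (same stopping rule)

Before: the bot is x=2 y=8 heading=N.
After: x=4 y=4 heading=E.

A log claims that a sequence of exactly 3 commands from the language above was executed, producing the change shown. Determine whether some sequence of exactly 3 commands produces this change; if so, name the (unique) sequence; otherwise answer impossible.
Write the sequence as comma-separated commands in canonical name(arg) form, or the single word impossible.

impossible

checked all 3-command options: none fits.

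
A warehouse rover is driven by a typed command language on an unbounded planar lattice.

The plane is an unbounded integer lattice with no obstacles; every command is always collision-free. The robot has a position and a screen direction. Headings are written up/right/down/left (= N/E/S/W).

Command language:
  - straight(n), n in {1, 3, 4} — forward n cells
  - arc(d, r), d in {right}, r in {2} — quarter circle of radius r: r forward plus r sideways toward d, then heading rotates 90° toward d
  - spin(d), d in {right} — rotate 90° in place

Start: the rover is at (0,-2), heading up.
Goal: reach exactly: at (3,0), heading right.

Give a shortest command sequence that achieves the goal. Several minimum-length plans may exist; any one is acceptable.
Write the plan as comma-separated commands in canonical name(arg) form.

from: at (0,-2), heading up
[1] after arc(right, 2): at (2,0), heading right
[2] after straight(1): at (3,0), heading right
minimal: 2 command(s), checked below 2.

arc(right, 2), straight(1)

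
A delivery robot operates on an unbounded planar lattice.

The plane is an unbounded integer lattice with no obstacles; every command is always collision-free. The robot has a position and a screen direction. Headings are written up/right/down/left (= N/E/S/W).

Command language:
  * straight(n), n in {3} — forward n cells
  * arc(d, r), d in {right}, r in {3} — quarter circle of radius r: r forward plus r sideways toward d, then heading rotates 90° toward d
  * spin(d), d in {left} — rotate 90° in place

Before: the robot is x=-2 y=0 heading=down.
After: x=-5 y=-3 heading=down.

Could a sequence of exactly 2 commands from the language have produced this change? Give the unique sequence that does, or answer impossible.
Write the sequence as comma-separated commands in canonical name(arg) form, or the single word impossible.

arc(right, 3), spin(left)

key: running spin(left) before arc(right, 3) would end elsewhere — order is forced
t0: x=-2 y=0 heading=down
1. arc(right, 3) → x=-5 y=-3 heading=left
2. spin(left) → x=-5 y=-3 heading=down
uniquely the one of 9 2-step routes that fits.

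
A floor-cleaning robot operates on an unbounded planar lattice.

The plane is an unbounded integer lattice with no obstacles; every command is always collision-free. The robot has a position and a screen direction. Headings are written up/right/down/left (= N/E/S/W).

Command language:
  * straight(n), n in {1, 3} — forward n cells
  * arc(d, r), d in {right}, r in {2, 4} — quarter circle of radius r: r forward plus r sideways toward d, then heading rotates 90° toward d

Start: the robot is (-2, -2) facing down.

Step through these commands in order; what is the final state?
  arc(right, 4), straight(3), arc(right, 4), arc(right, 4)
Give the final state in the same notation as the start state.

(-9, 2) facing right

begin: (-2, -2) facing down
step 1 (arc(right, 4)): (-6, -6) facing left
step 2 (straight(3)): (-9, -6) facing left
step 3 (arc(right, 4)): (-13, -2) facing up
step 4 (arc(right, 4)): (-9, 2) facing right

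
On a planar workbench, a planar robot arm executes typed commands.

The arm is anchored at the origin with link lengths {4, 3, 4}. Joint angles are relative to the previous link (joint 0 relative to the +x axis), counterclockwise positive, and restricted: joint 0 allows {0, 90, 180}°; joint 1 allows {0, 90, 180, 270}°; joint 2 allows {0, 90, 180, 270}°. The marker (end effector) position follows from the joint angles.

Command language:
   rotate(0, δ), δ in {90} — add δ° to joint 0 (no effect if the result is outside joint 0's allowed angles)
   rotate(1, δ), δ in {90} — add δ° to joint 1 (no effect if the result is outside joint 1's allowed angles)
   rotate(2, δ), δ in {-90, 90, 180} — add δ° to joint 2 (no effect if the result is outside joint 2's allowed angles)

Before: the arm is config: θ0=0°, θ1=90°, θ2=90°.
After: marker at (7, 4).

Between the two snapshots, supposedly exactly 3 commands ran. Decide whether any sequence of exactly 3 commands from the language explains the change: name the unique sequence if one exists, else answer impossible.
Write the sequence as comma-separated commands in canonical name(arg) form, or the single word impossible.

rotate(1, 90), rotate(1, 90), rotate(1, 90)

begin: config: θ0=0°, θ1=90°, θ2=90°
1. rotate(1, 90) → config: θ0=0°, θ1=180°, θ2=90°
2. rotate(1, 90) → config: θ0=0°, θ1=270°, θ2=90°
3. rotate(1, 90) → config: θ0=0°, θ1=0°, θ2=90°
no other 3-command option fits: unique.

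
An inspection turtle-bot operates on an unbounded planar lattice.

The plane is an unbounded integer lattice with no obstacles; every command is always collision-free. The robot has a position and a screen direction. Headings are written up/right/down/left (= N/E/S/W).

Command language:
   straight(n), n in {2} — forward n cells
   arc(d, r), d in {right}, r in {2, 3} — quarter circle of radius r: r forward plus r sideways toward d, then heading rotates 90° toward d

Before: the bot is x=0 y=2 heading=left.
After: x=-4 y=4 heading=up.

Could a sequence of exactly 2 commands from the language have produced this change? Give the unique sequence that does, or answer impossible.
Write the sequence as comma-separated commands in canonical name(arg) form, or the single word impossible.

key: order matters: swapping straight(2) and arc(right, 2) lands elsewhere
initial: x=0 y=2 heading=left
1. straight(2) → x=-2 y=2 heading=left
2. arc(right, 2) → x=-4 y=4 heading=up
no rival 2-sequence matches.

straight(2), arc(right, 2)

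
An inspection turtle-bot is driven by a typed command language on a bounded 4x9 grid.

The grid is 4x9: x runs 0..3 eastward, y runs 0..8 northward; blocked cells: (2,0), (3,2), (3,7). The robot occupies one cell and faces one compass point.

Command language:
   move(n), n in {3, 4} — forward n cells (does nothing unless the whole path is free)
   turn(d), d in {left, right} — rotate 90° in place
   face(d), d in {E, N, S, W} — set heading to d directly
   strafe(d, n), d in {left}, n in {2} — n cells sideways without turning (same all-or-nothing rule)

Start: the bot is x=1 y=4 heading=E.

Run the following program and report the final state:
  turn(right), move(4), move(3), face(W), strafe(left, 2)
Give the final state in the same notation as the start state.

x=1 y=0 heading=W

t0: x=1 y=4 heading=E
t=1 turn(right) ⇒ x=1 y=4 heading=S
t=2 move(4) ⇒ x=1 y=0 heading=S
t=3 move(3) ⇒ x=1 y=0 heading=S
t=4 face(W) ⇒ x=1 y=0 heading=W
t=5 strafe(left, 2) ⇒ x=1 y=0 heading=W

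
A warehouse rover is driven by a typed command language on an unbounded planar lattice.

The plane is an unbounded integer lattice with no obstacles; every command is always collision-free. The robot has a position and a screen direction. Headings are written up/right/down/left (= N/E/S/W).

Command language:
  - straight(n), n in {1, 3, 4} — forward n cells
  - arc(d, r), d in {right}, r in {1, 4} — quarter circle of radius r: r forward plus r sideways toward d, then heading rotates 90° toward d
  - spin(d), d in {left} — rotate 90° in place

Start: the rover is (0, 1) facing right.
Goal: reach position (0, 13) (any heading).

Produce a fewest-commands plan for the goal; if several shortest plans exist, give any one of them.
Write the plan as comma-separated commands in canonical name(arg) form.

spin(left), straight(4), straight(4), straight(4)

start: (0, 1) facing right
1. spin(left) → (0, 1) facing up
2. straight(4) → (0, 5) facing up
3. straight(4) → (0, 9) facing up
4. straight(4) → (0, 13) facing up
no 3-step plan works, so 4 is optimal.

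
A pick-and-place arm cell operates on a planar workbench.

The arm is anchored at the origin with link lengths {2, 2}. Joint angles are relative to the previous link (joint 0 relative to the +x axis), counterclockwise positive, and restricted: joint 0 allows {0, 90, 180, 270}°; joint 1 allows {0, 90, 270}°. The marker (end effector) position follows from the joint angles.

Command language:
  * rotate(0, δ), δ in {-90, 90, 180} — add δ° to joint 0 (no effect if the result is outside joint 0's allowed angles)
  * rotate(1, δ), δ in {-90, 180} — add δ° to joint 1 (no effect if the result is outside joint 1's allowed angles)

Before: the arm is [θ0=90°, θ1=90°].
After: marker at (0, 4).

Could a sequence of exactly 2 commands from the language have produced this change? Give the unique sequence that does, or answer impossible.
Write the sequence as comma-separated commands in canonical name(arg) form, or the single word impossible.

rotate(1, -90), rotate(1, 180)

key: order matters: swapping rotate(1, -90) and rotate(1, 180) lands elsewhere
begin: [θ0=90°, θ1=90°]
t=1 rotate(1, -90) ⇒ [θ0=90°, θ1=0°]
t=2 rotate(1, 180) ⇒ [θ0=90°, θ1=0°]
all 25 alternatives checked — unique.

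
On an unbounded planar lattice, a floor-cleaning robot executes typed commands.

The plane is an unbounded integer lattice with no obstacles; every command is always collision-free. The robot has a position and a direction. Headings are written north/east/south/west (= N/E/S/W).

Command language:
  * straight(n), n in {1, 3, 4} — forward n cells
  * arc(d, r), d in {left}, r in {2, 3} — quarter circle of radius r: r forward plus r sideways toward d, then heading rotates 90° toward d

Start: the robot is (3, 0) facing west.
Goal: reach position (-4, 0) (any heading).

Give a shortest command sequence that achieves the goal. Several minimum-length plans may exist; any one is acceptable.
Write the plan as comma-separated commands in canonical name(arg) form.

straight(3), straight(4)

t0: (3, 0) facing west
step 1 (straight(3)): (0, 0) facing west
step 2 (straight(4)): (-4, 0) facing west
nothing shorter than 2 reaches the goal.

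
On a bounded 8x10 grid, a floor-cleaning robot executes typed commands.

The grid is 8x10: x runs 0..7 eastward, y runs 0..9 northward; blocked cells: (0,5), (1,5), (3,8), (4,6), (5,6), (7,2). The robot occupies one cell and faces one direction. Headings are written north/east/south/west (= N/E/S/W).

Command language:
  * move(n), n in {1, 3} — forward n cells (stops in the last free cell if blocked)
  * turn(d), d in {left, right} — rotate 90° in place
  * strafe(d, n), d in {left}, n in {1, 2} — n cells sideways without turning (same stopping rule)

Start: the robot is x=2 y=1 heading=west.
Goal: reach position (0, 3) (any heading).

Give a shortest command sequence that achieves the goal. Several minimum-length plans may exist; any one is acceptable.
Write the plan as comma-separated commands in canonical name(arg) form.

start: x=2 y=1 heading=west
step 1 (strafe(left, 2)): x=2 y=0 heading=west
step 2 (turn(right)): x=2 y=0 heading=north
step 3 (strafe(left, 2)): x=0 y=0 heading=north
step 4 (move(3)): x=0 y=3 heading=north
no 3-step plan works, so 4 is optimal.

strafe(left, 2), turn(right), strafe(left, 2), move(3)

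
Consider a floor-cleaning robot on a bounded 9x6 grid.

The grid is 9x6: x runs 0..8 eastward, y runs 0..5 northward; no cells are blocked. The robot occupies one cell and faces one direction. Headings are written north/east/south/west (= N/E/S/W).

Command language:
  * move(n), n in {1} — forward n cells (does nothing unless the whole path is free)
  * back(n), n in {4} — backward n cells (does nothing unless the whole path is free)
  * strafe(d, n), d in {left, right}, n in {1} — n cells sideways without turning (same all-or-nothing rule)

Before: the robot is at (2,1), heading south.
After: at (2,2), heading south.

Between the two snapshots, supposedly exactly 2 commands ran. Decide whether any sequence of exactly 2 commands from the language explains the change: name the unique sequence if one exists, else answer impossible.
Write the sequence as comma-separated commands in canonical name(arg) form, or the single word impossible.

no 2-step route produces this change.

impossible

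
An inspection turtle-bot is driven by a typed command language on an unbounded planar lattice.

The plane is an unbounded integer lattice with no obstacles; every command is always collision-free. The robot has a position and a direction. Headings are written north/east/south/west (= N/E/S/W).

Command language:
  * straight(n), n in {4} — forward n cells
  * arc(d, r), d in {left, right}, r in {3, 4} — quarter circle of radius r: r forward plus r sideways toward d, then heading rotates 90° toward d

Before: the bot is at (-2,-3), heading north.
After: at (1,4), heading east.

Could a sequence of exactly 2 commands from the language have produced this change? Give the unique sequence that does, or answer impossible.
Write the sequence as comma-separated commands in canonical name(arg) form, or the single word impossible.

straight(4), arc(right, 3)

key: position moved to (1,4) AND the heading swung to E — translation plus rotation needed
from: at (-2,-3), heading north
1. straight(4) → at (-2,1), heading north
2. arc(right, 3) → at (1,4), heading east
no other 2-command option fits: unique.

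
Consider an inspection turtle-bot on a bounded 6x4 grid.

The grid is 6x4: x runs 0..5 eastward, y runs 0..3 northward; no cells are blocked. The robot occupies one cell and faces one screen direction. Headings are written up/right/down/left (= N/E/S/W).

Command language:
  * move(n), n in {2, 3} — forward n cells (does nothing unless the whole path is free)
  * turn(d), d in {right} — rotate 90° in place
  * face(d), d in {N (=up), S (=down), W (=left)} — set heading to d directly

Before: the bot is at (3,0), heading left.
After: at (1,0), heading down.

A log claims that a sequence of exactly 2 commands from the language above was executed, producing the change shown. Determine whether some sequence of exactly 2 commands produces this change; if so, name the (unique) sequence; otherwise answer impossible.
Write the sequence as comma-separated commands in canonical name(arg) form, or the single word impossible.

move(2), face(S)

key: position moved to (1,0) AND the heading swung to S — translation plus rotation needed
from: at (3,0), heading left
t=1 move(2) ⇒ at (1,0), heading left
t=2 face(S) ⇒ at (1,0), heading down
no rival 2-sequence matches.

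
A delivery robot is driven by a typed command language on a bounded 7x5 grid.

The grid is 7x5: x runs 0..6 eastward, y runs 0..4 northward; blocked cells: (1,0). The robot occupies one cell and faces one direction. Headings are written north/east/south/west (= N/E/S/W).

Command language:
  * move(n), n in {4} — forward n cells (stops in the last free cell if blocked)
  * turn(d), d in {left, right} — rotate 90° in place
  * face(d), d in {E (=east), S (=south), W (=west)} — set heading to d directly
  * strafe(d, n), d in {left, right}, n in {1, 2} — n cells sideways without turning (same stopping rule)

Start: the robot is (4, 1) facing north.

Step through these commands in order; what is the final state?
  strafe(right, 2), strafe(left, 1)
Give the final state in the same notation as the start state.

(5, 1) facing north

initial: (4, 1) facing north
[1] after strafe(right, 2): (6, 1) facing north
[2] after strafe(left, 1): (5, 1) facing north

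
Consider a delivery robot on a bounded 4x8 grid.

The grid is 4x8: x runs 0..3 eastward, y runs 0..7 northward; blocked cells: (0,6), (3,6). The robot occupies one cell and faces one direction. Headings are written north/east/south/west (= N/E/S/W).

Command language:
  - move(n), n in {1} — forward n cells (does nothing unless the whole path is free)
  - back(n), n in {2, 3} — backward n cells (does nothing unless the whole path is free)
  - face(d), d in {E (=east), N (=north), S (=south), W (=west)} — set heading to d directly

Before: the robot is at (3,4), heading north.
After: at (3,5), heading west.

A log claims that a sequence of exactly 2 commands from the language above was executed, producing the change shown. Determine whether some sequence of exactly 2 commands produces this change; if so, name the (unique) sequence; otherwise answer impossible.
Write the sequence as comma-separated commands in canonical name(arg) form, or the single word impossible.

key: cell and facing (now W) both changed — the 2 commands mix motion and turning
t0: at (3,4), heading north
t=1 move(1) ⇒ at (3,5), heading north
t=2 face(W) ⇒ at (3,5), heading west
all 49 alternatives checked — unique.

move(1), face(W)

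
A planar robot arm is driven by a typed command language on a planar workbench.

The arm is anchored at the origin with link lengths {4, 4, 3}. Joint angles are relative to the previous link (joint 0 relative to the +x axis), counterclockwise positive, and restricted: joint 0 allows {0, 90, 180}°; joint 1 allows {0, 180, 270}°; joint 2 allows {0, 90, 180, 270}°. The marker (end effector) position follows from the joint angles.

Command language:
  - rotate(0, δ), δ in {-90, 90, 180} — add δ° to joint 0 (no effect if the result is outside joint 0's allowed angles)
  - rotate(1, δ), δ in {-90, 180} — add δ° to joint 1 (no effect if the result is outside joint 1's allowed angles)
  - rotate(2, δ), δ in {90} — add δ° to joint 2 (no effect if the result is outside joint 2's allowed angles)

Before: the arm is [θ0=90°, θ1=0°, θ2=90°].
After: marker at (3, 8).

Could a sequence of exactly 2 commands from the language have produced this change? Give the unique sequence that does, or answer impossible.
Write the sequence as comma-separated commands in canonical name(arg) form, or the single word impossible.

t0: [θ0=90°, θ1=0°, θ2=90°]
step 1 (rotate(2, 90)): [θ0=90°, θ1=0°, θ2=180°]
step 2 (rotate(2, 90)): [θ0=90°, θ1=0°, θ2=270°]
no rival 2-sequence matches.

rotate(2, 90), rotate(2, 90)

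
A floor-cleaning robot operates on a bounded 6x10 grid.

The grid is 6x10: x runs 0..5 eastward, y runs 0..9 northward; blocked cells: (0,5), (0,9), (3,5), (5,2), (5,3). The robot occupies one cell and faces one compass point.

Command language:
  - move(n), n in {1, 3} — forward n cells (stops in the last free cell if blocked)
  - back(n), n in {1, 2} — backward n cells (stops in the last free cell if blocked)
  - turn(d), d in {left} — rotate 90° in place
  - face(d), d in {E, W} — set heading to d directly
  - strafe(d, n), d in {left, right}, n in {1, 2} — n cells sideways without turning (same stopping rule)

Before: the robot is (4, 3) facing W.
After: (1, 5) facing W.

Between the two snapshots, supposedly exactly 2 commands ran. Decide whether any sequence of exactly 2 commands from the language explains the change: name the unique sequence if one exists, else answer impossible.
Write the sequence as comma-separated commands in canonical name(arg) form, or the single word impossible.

key: running strafe(right, 2) before move(3) would end elsewhere — order is forced
from: (4, 3) facing W
step 1 (move(3)): (1, 3) facing W
step 2 (strafe(right, 2)): (1, 5) facing W
all 121 alternatives checked — unique.

move(3), strafe(right, 2)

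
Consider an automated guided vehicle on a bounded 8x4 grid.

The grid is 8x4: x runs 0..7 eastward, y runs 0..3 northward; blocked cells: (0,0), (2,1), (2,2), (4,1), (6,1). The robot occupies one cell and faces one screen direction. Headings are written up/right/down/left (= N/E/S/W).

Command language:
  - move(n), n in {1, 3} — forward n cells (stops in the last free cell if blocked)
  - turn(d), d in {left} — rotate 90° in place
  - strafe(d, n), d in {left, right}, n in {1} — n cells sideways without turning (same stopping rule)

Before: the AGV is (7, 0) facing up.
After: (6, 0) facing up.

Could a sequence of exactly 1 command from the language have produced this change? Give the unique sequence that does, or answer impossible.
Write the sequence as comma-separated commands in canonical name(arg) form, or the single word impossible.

strafe(left, 1)

key: still facing N — the one step turns nothing
t0: (7, 0) facing up
t=1 strafe(left, 1) ⇒ (6, 0) facing up
all 5 alternatives checked — unique.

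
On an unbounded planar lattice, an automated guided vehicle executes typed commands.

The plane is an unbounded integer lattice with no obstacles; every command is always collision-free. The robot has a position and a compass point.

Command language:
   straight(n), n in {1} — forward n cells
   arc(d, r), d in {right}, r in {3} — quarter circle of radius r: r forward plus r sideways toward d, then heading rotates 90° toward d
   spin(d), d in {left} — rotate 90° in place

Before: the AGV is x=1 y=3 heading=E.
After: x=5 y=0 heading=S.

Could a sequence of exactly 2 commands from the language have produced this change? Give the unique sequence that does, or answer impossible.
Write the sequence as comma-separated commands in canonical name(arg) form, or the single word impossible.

straight(1), arc(right, 3)

key: running arc(right, 3) before straight(1) would end elsewhere — order is forced
t0: x=1 y=3 heading=E
t=1 straight(1) ⇒ x=2 y=3 heading=E
t=2 arc(right, 3) ⇒ x=5 y=0 heading=S
no rival 2-sequence matches.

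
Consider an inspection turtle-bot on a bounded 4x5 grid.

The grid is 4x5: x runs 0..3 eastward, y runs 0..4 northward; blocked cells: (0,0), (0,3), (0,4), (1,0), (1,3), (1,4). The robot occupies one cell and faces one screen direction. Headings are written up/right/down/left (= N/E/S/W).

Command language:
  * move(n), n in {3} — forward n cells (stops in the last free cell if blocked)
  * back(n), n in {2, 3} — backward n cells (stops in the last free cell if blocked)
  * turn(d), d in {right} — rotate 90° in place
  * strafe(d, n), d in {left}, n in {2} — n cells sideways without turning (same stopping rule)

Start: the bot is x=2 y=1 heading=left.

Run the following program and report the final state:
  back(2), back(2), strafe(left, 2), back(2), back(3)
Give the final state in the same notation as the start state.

start: x=2 y=1 heading=left
1. back(2) → x=3 y=1 heading=left
2. back(2) → x=3 y=1 heading=left
3. strafe(left, 2) → x=3 y=0 heading=left
4. back(2) → x=3 y=0 heading=left
5. back(3) → x=3 y=0 heading=left

x=3 y=0 heading=left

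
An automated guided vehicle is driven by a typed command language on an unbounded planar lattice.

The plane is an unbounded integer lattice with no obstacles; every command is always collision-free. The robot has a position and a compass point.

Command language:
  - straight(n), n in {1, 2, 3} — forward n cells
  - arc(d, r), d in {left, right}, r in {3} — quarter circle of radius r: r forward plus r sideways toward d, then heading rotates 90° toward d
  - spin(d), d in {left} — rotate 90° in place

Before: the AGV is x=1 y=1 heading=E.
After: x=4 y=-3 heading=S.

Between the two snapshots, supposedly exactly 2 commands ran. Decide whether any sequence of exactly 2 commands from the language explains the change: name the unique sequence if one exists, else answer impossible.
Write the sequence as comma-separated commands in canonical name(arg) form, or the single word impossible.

arc(right, 3), straight(1)

key: position moved to (4,-3) AND the heading swung to S — translation plus rotation needed
from: x=1 y=1 heading=E
[1] after arc(right, 3): x=4 y=-2 heading=S
[2] after straight(1): x=4 y=-3 heading=S
no other 2-command option fits: unique.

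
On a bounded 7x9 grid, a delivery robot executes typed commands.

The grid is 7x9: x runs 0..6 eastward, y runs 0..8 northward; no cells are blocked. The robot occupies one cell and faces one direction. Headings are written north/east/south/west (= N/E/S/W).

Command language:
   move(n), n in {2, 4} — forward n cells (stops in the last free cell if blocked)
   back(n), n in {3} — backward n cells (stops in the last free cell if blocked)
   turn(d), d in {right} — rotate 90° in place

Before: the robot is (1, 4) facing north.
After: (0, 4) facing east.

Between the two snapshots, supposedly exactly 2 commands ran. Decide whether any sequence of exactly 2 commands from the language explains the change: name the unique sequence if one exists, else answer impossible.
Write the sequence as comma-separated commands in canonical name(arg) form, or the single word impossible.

turn(right), back(3)

key: back(3) runs into the grid edge before its full distance
initial: (1, 4) facing north
step 1 (turn(right)): (1, 4) facing east
step 2 (back(3)): (0, 4) facing east
no rival 2-sequence matches.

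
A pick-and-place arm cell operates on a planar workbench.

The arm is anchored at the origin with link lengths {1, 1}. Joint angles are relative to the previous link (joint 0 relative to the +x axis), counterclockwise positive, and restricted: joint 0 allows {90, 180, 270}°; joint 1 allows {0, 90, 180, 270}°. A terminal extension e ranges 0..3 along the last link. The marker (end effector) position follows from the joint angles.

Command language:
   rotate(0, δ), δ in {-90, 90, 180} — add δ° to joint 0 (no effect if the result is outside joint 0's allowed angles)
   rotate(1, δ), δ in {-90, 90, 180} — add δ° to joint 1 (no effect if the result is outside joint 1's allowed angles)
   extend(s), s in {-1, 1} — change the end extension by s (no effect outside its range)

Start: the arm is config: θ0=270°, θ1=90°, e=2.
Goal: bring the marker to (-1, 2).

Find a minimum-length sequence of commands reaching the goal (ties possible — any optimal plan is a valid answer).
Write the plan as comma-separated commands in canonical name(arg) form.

initial: config: θ0=270°, θ1=90°, e=2
[1] after rotate(1, 180): config: θ0=270°, θ1=270°, e=2
[2] after extend(-1): config: θ0=270°, θ1=270°, e=1
[3] after rotate(0, -90): config: θ0=180°, θ1=270°, e=1
shorter routes all fall short; 3 is best.

rotate(1, 180), extend(-1), rotate(0, -90)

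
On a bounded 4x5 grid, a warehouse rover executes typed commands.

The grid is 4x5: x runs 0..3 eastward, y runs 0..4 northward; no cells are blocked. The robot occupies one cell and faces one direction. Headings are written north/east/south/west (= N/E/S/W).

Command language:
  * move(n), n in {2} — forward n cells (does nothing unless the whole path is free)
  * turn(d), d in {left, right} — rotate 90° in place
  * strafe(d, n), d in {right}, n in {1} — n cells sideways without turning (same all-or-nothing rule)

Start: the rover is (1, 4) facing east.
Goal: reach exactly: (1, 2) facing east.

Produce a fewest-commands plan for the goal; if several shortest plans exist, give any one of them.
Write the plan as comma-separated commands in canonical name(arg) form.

t0: (1, 4) facing east
t=1 strafe(right, 1) ⇒ (1, 3) facing east
t=2 strafe(right, 1) ⇒ (1, 2) facing east
nothing shorter than 2 reaches the goal.

strafe(right, 1), strafe(right, 1)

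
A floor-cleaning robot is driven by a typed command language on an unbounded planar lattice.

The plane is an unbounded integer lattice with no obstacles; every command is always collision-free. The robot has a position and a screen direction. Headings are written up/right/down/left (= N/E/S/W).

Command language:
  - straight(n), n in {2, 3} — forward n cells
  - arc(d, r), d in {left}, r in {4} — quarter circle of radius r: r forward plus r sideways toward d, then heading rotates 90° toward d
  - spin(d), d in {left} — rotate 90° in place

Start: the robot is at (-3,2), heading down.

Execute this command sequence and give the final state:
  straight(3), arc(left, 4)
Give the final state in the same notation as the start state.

from: at (-3,2), heading down
[1] after straight(3): at (-3,-1), heading down
[2] after arc(left, 4): at (1,-5), heading right

at (1,-5), heading right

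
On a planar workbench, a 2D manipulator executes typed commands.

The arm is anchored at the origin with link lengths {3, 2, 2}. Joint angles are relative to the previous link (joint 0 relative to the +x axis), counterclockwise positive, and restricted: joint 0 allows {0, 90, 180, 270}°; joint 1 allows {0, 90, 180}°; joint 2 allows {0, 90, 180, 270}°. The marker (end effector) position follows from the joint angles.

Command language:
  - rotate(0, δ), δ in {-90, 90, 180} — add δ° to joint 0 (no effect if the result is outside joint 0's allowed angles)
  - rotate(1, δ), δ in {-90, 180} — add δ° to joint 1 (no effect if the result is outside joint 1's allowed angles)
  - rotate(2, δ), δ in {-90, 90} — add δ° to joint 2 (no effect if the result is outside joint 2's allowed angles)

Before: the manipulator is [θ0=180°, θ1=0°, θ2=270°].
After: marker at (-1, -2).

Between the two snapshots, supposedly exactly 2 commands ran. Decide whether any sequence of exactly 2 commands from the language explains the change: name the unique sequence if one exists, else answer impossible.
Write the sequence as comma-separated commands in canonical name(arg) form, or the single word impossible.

key: order matters: swapping rotate(1, -90) and rotate(1, 180) lands elsewhere
initial: [θ0=180°, θ1=0°, θ2=270°]
[1] after rotate(1, -90): [θ0=180°, θ1=0°, θ2=270°]
[2] after rotate(1, 180): [θ0=180°, θ1=180°, θ2=270°]
no other 2-command option fits: unique.

rotate(1, -90), rotate(1, 180)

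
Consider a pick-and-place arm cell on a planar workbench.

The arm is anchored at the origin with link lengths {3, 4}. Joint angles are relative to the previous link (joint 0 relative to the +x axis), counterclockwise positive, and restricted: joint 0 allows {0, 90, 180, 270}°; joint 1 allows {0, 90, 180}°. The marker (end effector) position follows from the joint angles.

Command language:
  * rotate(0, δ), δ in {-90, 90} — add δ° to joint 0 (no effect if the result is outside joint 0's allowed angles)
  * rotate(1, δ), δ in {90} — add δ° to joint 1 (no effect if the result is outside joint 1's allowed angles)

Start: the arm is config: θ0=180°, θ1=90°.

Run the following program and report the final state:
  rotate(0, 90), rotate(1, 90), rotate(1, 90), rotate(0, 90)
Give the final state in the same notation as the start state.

begin: config: θ0=180°, θ1=90°
1. rotate(0, 90) → config: θ0=270°, θ1=90°
2. rotate(1, 90) → config: θ0=270°, θ1=180°
3. rotate(1, 90) → config: θ0=270°, θ1=180°
4. rotate(0, 90) → config: θ0=0°, θ1=180°

config: θ0=0°, θ1=180°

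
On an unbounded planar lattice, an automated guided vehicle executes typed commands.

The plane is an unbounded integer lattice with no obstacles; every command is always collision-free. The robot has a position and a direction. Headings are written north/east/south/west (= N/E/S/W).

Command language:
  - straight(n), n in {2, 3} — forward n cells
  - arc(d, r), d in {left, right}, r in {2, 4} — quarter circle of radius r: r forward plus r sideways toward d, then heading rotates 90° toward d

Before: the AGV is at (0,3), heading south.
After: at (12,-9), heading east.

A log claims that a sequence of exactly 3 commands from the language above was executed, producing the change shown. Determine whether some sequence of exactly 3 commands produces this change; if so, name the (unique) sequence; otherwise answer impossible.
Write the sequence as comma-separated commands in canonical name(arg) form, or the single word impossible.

key: position moved to (12,-9) AND the heading swung to E — translation plus rotation needed
begin: at (0,3), heading south
[1] after arc(left, 4): at (4,-1), heading east
[2] after arc(right, 4): at (8,-5), heading south
[3] after arc(left, 4): at (12,-9), heading east
no other 3-command option fits: unique.

arc(left, 4), arc(right, 4), arc(left, 4)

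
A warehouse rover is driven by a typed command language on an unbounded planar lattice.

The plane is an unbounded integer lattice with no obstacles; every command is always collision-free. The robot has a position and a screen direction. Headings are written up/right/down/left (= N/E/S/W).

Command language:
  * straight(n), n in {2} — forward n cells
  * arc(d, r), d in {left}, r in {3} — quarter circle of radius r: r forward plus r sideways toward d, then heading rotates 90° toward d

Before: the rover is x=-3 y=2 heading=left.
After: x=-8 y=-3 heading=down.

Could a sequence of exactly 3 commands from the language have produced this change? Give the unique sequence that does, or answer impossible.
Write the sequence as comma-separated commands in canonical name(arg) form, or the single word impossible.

straight(2), arc(left, 3), straight(2)

key: position moved to (-8,-3) AND the heading swung to S — translation plus rotation needed
start: x=-3 y=2 heading=left
1. straight(2) → x=-5 y=2 heading=left
2. arc(left, 3) → x=-8 y=-1 heading=down
3. straight(2) → x=-8 y=-3 heading=down
all 8 alternatives checked — unique.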